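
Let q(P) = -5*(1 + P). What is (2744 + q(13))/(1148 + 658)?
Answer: 191/129 ≈ 1.4806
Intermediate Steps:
q(P) = -5 - 5*P
(2744 + q(13))/(1148 + 658) = (2744 + (-5 - 5*13))/(1148 + 658) = (2744 + (-5 - 65))/1806 = (2744 - 70)*(1/1806) = 2674*(1/1806) = 191/129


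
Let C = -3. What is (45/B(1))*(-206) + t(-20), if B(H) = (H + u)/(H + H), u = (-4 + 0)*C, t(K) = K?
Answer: -18800/13 ≈ -1446.2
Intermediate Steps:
u = 12 (u = (-4 + 0)*(-3) = -4*(-3) = 12)
B(H) = (12 + H)/(2*H) (B(H) = (H + 12)/(H + H) = (12 + H)/((2*H)) = (12 + H)*(1/(2*H)) = (12 + H)/(2*H))
(45/B(1))*(-206) + t(-20) = (45/(((½)*(12 + 1)/1)))*(-206) - 20 = (45/(((½)*1*13)))*(-206) - 20 = (45/(13/2))*(-206) - 20 = (45*(2/13))*(-206) - 20 = (90/13)*(-206) - 20 = -18540/13 - 20 = -18800/13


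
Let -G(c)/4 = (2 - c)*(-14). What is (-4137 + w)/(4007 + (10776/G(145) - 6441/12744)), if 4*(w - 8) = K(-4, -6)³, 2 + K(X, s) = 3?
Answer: -17556468930/17030886533 ≈ -1.0309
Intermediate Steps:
K(X, s) = 1 (K(X, s) = -2 + 3 = 1)
w = 33/4 (w = 8 + (¼)*1³ = 8 + (¼)*1 = 8 + ¼ = 33/4 ≈ 8.2500)
G(c) = 112 - 56*c (G(c) = -4*(2 - c)*(-14) = -4*(-28 + 14*c) = 112 - 56*c)
(-4137 + w)/(4007 + (10776/G(145) - 6441/12744)) = (-4137 + 33/4)/(4007 + (10776/(112 - 56*145) - 6441/12744)) = -16515/(4*(4007 + (10776/(112 - 8120) - 6441*1/12744))) = -16515/(4*(4007 + (10776/(-8008) - 2147/4248))) = -16515/(4*(4007 + (10776*(-1/8008) - 2147/4248))) = -16515/(4*(4007 + (-1347/1001 - 2147/4248))) = -16515/(4*(4007 - 7871203/4252248)) = -16515/(4*17030886533/4252248) = -16515/4*4252248/17030886533 = -17556468930/17030886533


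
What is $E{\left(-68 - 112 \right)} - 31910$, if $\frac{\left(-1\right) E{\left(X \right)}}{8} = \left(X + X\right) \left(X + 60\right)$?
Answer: $-377510$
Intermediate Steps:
$E{\left(X \right)} = - 16 X \left(60 + X\right)$ ($E{\left(X \right)} = - 8 \left(X + X\right) \left(X + 60\right) = - 8 \cdot 2 X \left(60 + X\right) = - 16 X \left(60 + X\right)$)
$E{\left(-68 - 112 \right)} - 31910 = - 16 \left(-68 - 112\right) \left(60 - 180\right) - 31910 = \left(-16\right) \left(-180\right) \left(60 - 180\right) - 31910 = \left(-16\right) \left(-180\right) \left(-120\right) - 31910 = -345600 - 31910 = -377510$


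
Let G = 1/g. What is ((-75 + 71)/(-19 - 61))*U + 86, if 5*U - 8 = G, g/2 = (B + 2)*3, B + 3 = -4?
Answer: 258239/3000 ≈ 86.080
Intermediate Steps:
B = -7 (B = -3 - 4 = -7)
g = -30 (g = 2*((-7 + 2)*3) = 2*(-5*3) = 2*(-15) = -30)
G = -1/30 (G = 1/(-30) = -1/30 ≈ -0.033333)
U = 239/150 (U = 8/5 + (1/5)*(-1/30) = 8/5 - 1/150 = 239/150 ≈ 1.5933)
((-75 + 71)/(-19 - 61))*U + 86 = ((-75 + 71)/(-19 - 61))*(239/150) + 86 = -4/(-80)*(239/150) + 86 = -4*(-1/80)*(239/150) + 86 = (1/20)*(239/150) + 86 = 239/3000 + 86 = 258239/3000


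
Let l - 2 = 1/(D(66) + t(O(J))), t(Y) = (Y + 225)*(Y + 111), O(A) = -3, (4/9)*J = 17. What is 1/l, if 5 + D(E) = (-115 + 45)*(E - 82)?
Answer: 25091/50183 ≈ 0.49999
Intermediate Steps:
J = 153/4 (J = (9/4)*17 = 153/4 ≈ 38.250)
t(Y) = (111 + Y)*(225 + Y) (t(Y) = (225 + Y)*(111 + Y) = (111 + Y)*(225 + Y))
D(E) = 5735 - 70*E (D(E) = -5 + (-115 + 45)*(E - 82) = -5 - 70*(-82 + E) = -5 + (5740 - 70*E) = 5735 - 70*E)
l = 50183/25091 (l = 2 + 1/((5735 - 70*66) + (24975 + (-3)² + 336*(-3))) = 2 + 1/((5735 - 4620) + (24975 + 9 - 1008)) = 2 + 1/(1115 + 23976) = 2 + 1/25091 = 50183/25091 ≈ 2.0000)
1/l = 1/(50183/25091) = 25091/50183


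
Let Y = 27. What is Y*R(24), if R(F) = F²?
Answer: 15552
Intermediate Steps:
Y*R(24) = 27*24² = 27*576 = 15552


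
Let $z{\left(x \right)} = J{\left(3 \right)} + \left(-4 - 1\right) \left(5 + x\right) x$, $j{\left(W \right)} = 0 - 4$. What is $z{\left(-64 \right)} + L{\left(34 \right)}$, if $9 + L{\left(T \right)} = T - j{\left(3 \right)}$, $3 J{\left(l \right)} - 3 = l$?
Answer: $-18849$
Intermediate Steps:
$J{\left(l \right)} = 1 + \frac{l}{3}$
$j{\left(W \right)} = -4$ ($j{\left(W \right)} = 0 - 4 = -4$)
$z{\left(x \right)} = 2 + x \left(-25 - 5 x\right)$ ($z{\left(x \right)} = \left(1 + \frac{1}{3} \cdot 3\right) + \left(-4 - 1\right) \left(5 + x\right) x = \left(1 + 1\right) + - 5 \left(5 + x\right) x = 2 + \left(-25 - 5 x\right) x = 2 + x \left(-25 - 5 x\right)$)
$L{\left(T \right)} = -5 + T$ ($L{\left(T \right)} = -9 + \left(T - -4\right) = -9 + \left(T + 4\right) = -9 + \left(4 + T\right) = -5 + T$)
$z{\left(-64 \right)} + L{\left(34 \right)} = \left(2 - -1600 - 5 \left(-64\right)^{2}\right) + \left(-5 + 34\right) = \left(2 + 1600 - 20480\right) + 29 = -18878 + 29 = -18849$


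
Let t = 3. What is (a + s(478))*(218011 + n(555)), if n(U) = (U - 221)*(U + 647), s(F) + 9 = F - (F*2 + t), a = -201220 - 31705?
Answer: -144595690785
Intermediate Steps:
a = -232925
s(F) = -12 - F (s(F) = -9 + (F - (F*2 + 3)) = -9 + (F - (2*F + 3)) = -9 + (F - (3 + 2*F)) = -9 + (F + (-3 - 2*F)) = -9 + (-3 - F) = -12 - F)
n(U) = (-221 + U)*(647 + U)
(a + s(478))*(218011 + n(555)) = (-232925 + (-12 - 1*478))*(218011 + (-142987 + 555**2 + 426*555)) = (-232925 + (-12 - 478))*(218011 + (-142987 + 308025 + 236430)) = (-232925 - 490)*(218011 + 401468) = -233415*619479 = -144595690785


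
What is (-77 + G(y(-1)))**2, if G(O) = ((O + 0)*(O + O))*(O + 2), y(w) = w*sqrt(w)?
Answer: 6557 - 324*I ≈ 6557.0 - 324.0*I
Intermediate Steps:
y(w) = w**(3/2)
G(O) = 2*O**2*(2 + O) (G(O) = (O*(2*O))*(2 + O) = (2*O**2)*(2 + O) = 2*O**2*(2 + O))
(-77 + G(y(-1)))**2 = (-77 + 2*((-1)**(3/2))**2*(2 + (-1)**(3/2)))**2 = (-77 + 2*(-I)**2*(2 - I))**2 = (-77 + 2*(-1)*(2 - I))**2 = (-77 + (-4 + 2*I))**2 = (-81 + 2*I)**2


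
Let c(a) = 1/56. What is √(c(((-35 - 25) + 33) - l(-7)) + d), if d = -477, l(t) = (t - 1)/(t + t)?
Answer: I*√373954/28 ≈ 21.84*I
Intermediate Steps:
l(t) = (-1 + t)/(2*t) (l(t) = (-1 + t)/((2*t)) = (-1 + t)*(1/(2*t)) = (-1 + t)/(2*t))
c(a) = 1/56
√(c(((-35 - 25) + 33) - l(-7)) + d) = √(1/56 - 477) = √(-26711/56) = I*√373954/28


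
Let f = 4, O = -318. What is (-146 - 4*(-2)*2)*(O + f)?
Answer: 40820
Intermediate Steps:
(-146 - 4*(-2)*2)*(O + f) = (-146 - 4*(-2)*2)*(-318 + 4) = (-146 + 8*2)*(-314) = (-146 + 16)*(-314) = -130*(-314) = 40820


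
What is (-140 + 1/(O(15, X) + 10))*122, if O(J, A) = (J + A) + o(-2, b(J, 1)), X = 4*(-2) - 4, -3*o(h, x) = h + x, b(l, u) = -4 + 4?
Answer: -699914/41 ≈ -17071.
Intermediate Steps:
b(l, u) = 0
o(h, x) = -h/3 - x/3 (o(h, x) = -(h + x)/3 = -h/3 - x/3)
X = -12 (X = -8 - 4 = -12)
O(J, A) = ⅔ + A + J (O(J, A) = (J + A) + (-⅓*(-2) - ⅓*0) = (A + J) + (⅔ + 0) = (A + J) + ⅔ = ⅔ + A + J)
(-140 + 1/(O(15, X) + 10))*122 = (-140 + 1/((⅔ - 12 + 15) + 10))*122 = (-140 + 1/(11/3 + 10))*122 = (-140 + 1/(41/3))*122 = (-140 + 3/41)*122 = -5737/41*122 = -699914/41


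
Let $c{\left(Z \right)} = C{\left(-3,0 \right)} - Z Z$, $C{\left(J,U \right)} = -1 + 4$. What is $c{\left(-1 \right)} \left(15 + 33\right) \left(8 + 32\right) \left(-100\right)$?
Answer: $-384000$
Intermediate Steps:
$C{\left(J,U \right)} = 3$
$c{\left(Z \right)} = 3 - Z^{2}$ ($c{\left(Z \right)} = 3 - Z Z = 3 - Z^{2}$)
$c{\left(-1 \right)} \left(15 + 33\right) \left(8 + 32\right) \left(-100\right) = \left(3 - \left(-1\right)^{2}\right) \left(15 + 33\right) \left(8 + 32\right) \left(-100\right) = \left(3 - 1\right) 48 \cdot 40 \left(-100\right) = \left(3 - 1\right) 1920 \left(-100\right) = 2 \cdot 1920 \left(-100\right) = 3840 \left(-100\right) = -384000$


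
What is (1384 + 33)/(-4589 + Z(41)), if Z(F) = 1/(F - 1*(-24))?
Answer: -92105/298284 ≈ -0.30878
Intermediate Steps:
Z(F) = 1/(24 + F) (Z(F) = 1/(F + 24) = 1/(24 + F))
(1384 + 33)/(-4589 + Z(41)) = (1384 + 33)/(-4589 + 1/(24 + 41)) = 1417/(-4589 + 1/65) = 1417/(-298284/65) = 1417*(-65/298284) = -92105/298284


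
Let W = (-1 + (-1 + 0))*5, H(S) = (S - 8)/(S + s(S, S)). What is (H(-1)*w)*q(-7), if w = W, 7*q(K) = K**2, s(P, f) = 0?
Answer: -630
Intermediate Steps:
q(K) = K**2/7
H(S) = (-8 + S)/S (H(S) = (S - 8)/(S + 0) = (-8 + S)/S)
W = -10 (W = (-1 - 1)*5 = -2*5 = -10)
w = -10
(H(-1)*w)*q(-7) = (((-8 - 1)/(-1))*(-10))*((1/7)*(-7)**2) = (-1*(-9)*(-10))*((1/7)*49) = (9*(-10))*7 = -90*7 = -630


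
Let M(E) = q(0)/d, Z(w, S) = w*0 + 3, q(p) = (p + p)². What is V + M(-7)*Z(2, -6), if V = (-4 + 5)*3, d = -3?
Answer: 3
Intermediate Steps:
q(p) = 4*p² (q(p) = (2*p)² = 4*p²)
Z(w, S) = 3 (Z(w, S) = 0 + 3 = 3)
V = 3 (V = 1*3 = 3)
M(E) = 0 (M(E) = (4*0²)/(-3) = (4*0)*(-⅓) = 0*(-⅓) = 0)
V + M(-7)*Z(2, -6) = 3 + 0*3 = 3 + 0 = 3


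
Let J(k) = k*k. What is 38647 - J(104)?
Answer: 27831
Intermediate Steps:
J(k) = k²
38647 - J(104) = 38647 - 1*104² = 38647 - 1*10816 = 38647 - 10816 = 27831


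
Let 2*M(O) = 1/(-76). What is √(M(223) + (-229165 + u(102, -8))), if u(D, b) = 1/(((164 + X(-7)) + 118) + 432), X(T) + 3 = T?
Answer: I*√640650021781/1672 ≈ 478.71*I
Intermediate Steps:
M(O) = -1/152 (M(O) = (½)/(-76) = (½)*(-1/76) = -1/152)
X(T) = -3 + T
u(D, b) = 1/704 (u(D, b) = 1/(((164 + (-3 - 7)) + 118) + 432) = 1/(((164 - 10) + 118) + 432) = 1/((154 + 118) + 432) = 1/(272 + 432) = 1/704)
√(M(223) + (-229165 + u(102, -8))) = √(-1/152 + (-229165 + 1/704)) = √(-1/152 - 161332159/704) = √(-3065311109/13376) = I*√640650021781/1672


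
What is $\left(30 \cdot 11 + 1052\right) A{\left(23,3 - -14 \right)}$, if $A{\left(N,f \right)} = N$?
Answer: $31786$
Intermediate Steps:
$\left(30 \cdot 11 + 1052\right) A{\left(23,3 - -14 \right)} = \left(30 \cdot 11 + 1052\right) 23 = \left(330 + 1052\right) 23 = 1382 \cdot 23 = 31786$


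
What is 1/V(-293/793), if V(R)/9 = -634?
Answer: -1/5706 ≈ -0.00017525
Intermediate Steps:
V(R) = -5706 (V(R) = 9*(-634) = -5706)
1/V(-293/793) = 1/(-5706) = -1/5706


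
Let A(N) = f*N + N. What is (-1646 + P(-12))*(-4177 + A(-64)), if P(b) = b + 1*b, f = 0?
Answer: 7082470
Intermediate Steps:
P(b) = 2*b (P(b) = b + b = 2*b)
A(N) = N (A(N) = 0*N + N = 0 + N = N)
(-1646 + P(-12))*(-4177 + A(-64)) = (-1646 + 2*(-12))*(-4177 - 64) = (-1646 - 24)*(-4241) = -1670*(-4241) = 7082470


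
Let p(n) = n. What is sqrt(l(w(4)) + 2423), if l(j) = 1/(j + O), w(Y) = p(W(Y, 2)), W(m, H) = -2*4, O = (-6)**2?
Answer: sqrt(474915)/14 ≈ 49.224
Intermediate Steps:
O = 36
W(m, H) = -8
w(Y) = -8
l(j) = 1/(36 + j) (l(j) = 1/(j + 36) = 1/(36 + j))
sqrt(l(w(4)) + 2423) = sqrt(1/(36 - 8) + 2423) = sqrt(1/28 + 2423) = sqrt(67845/28) = sqrt(474915)/14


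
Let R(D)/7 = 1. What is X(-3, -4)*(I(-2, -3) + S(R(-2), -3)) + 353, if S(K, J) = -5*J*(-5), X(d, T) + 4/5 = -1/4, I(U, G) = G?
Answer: 4349/10 ≈ 434.90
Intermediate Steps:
R(D) = 7 (R(D) = 7*1 = 7)
X(d, T) = -21/20 (X(d, T) = -⅘ - 1/4 = -⅘ - 1*¼ = -⅘ - ¼ = -21/20)
S(K, J) = 25*J
X(-3, -4)*(I(-2, -3) + S(R(-2), -3)) + 353 = -21*(-3 + 25*(-3))/20 + 353 = -21*(-3 - 75)/20 + 353 = -21/20*(-78) + 353 = 819/10 + 353 = 4349/10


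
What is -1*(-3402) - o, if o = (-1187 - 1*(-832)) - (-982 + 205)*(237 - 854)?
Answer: 483166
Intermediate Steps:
o = -479764 (o = (-1187 + 832) - (-777)*(-617) = -355 - 1*479409 = -355 - 479409 = -479764)
-1*(-3402) - o = -1*(-3402) - 1*(-479764) = 3402 + 479764 = 483166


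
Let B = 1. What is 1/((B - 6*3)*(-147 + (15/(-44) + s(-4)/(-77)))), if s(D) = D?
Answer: 308/771205 ≈ 0.00039937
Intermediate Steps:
1/((B - 6*3)*(-147 + (15/(-44) + s(-4)/(-77)))) = 1/((1 - 6*3)*(-147 + (15/(-44) - 4/(-77)))) = 1/((1 - 18)*(-147 + (15*(-1/44) - 4*(-1/77)))) = 1/(-17*(-147 + (-15/44 + 4/77))) = 1/(-17*(-147 - 89/308)) = 1/(-17*(-45365/308)) = 1/(771205/308) = 308/771205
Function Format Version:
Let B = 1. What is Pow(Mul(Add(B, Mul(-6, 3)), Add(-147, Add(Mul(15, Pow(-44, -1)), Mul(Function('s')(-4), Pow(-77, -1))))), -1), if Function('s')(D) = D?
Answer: Rational(308, 771205) ≈ 0.00039937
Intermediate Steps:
Pow(Mul(Add(B, Mul(-6, 3)), Add(-147, Add(Mul(15, Pow(-44, -1)), Mul(Function('s')(-4), Pow(-77, -1))))), -1) = Pow(Mul(Add(1, Mul(-6, 3)), Add(-147, Add(Mul(15, Pow(-44, -1)), Mul(-4, Pow(-77, -1))))), -1) = Pow(Mul(Add(1, -18), Add(-147, Add(Mul(15, Rational(-1, 44)), Mul(-4, Rational(-1, 77))))), -1) = Pow(Mul(-17, Add(-147, Add(Rational(-15, 44), Rational(4, 77)))), -1) = Pow(Mul(-17, Add(-147, Rational(-89, 308))), -1) = Pow(Mul(-17, Rational(-45365, 308)), -1) = Pow(Rational(771205, 308), -1) = Rational(308, 771205)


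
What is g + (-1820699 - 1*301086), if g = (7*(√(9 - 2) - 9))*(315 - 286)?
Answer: -2123612 + 203*√7 ≈ -2.1231e+6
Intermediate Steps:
g = -1827 + 203*√7 (g = (7*(√7 - 9))*29 = (7*(-9 + √7))*29 = (-63 + 7*√7)*29 = -1827 + 203*√7 ≈ -1289.9)
g + (-1820699 - 1*301086) = (-1827 + 203*√7) + (-1820699 - 1*301086) = (-1827 + 203*√7) + (-1820699 - 301086) = (-1827 + 203*√7) - 2121785 = -2123612 + 203*√7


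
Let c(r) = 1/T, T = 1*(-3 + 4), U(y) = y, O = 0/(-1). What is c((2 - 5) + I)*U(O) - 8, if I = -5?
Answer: -8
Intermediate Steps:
O = 0 (O = 0*(-1) = 0)
T = 1 (T = 1*1 = 1)
c(r) = 1 (c(r) = 1/1 = 1)
c((2 - 5) + I)*U(O) - 8 = 1*0 - 8 = 0 - 8 = -8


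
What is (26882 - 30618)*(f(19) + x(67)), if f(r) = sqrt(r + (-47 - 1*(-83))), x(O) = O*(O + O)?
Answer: -33541808 - 3736*sqrt(55) ≈ -3.3570e+7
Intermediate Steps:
x(O) = 2*O**2 (x(O) = O*(2*O) = 2*O**2)
f(r) = sqrt(36 + r) (f(r) = sqrt(r + (-47 + 83)) = sqrt(r + 36) = sqrt(36 + r))
(26882 - 30618)*(f(19) + x(67)) = (26882 - 30618)*(sqrt(36 + 19) + 2*67**2) = -3736*(sqrt(55) + 2*4489) = -3736*(sqrt(55) + 8978) = -3736*(8978 + sqrt(55)) = -33541808 - 3736*sqrt(55)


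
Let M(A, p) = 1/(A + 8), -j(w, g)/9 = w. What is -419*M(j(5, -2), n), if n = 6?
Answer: 419/37 ≈ 11.324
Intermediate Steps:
j(w, g) = -9*w
M(A, p) = 1/(8 + A)
-419*M(j(5, -2), n) = -419/(8 - 9*5) = -419/(8 - 45) = -419/(-37) = -419*(-1/37) = 419/37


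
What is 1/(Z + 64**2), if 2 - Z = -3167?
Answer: 1/7265 ≈ 0.00013765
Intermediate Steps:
Z = 3169 (Z = 2 - 1*(-3167) = 2 + 3167 = 3169)
1/(Z + 64**2) = 1/(3169 + 64**2) = 1/(3169 + 4096) = 1/7265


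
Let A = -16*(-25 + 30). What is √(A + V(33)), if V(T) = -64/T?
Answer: 52*I*√33/33 ≈ 9.052*I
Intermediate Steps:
A = -80 (A = -16*5 = -80)
√(A + V(33)) = √(-80 - 64/33) = √(-2704/33) = 52*I*√33/33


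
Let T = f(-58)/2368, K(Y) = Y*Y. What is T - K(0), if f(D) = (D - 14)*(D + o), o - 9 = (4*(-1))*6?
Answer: 657/296 ≈ 2.2196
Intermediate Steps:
o = -15 (o = 9 + (4*(-1))*6 = 9 - 4*6 = 9 - 24 = -15)
K(Y) = Y²
f(D) = (-15 + D)*(-14 + D) (f(D) = (D - 14)*(D - 15) = (-14 + D)*(-15 + D) = (-15 + D)*(-14 + D))
T = 657/296 (T = (210 + (-58)² - 29*(-58))/2368 = (210 + 3364 + 1682)*(1/2368) = 5256*(1/2368) = 657/296 ≈ 2.2196)
T - K(0) = 657/296 - 1*0² = 657/296 - 1*0 = 657/296 + 0 = 657/296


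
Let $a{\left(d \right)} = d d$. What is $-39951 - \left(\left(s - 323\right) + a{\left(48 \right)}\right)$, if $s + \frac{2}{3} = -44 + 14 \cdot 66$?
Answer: $- \frac{128434}{3} \approx -42811.0$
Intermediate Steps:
$a{\left(d \right)} = d^{2}$
$s = \frac{2638}{3}$ ($s = - \frac{2}{3} + \left(-44 + 14 \cdot 66\right) = - \frac{2}{3} + \left(-44 + 924\right) = - \frac{2}{3} + 880 = \frac{2638}{3} \approx 879.33$)
$-39951 - \left(\left(s - 323\right) + a{\left(48 \right)}\right) = -39951 - \left(\left(\frac{2638}{3} - 323\right) + 48^{2}\right) = -39951 - \left(\frac{1669}{3} + 2304\right) = -39951 - \frac{8581}{3} = - \frac{128434}{3}$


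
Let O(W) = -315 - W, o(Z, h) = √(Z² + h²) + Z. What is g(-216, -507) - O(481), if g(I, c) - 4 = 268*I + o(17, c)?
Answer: -57071 + √257338 ≈ -56564.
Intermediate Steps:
o(Z, h) = Z + √(Z² + h²)
g(I, c) = 21 + √(289 + c²) + 268*I (g(I, c) = 4 + (268*I + (17 + √(17² + c²))) = 4 + (268*I + (17 + √(289 + c²))) = 4 + (17 + √(289 + c²) + 268*I) = 21 + √(289 + c²) + 268*I)
g(-216, -507) - O(481) = (21 + √(289 + (-507)²) + 268*(-216)) - (-315 - 1*481) = (21 + √(289 + 257049) - 57888) - (-315 - 481) = (21 + √257338 - 57888) - 1*(-796) = (-57867 + √257338) + 796 = -57071 + √257338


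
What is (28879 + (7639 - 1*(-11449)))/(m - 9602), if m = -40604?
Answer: -47967/50206 ≈ -0.95540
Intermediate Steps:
(28879 + (7639 - 1*(-11449)))/(m - 9602) = (28879 + (7639 - 1*(-11449)))/(-40604 - 9602) = (28879 + (7639 + 11449))/(-50206) = (28879 + 19088)*(-1/50206) = 47967*(-1/50206) = -47967/50206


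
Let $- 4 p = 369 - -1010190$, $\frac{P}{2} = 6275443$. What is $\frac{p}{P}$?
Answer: $- \frac{1010559}{50203544} \approx -0.020129$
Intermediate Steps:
$P = 12550886$ ($P = 2 \cdot 6275443 = 12550886$)
$p = - \frac{1010559}{4}$ ($p = - \frac{369 - -1010190}{4} = - \frac{369 + 1010190}{4} = \left(- \frac{1}{4}\right) 1010559 = - \frac{1010559}{4} \approx -2.5264 \cdot 10^{5}$)
$\frac{p}{P} = - \frac{1010559}{4 \cdot 12550886} = \left(- \frac{1010559}{4}\right) \frac{1}{12550886} = - \frac{1010559}{50203544}$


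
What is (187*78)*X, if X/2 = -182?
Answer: -5309304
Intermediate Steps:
X = -364 (X = 2*(-182) = -364)
(187*78)*X = (187*78)*(-364) = 14586*(-364) = -5309304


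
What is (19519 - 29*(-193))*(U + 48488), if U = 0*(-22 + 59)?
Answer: 1217824608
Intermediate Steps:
U = 0 (U = 0*37 = 0)
(19519 - 29*(-193))*(U + 48488) = (19519 - 29*(-193))*(0 + 48488) = (19519 + 5597)*48488 = 25116*48488 = 1217824608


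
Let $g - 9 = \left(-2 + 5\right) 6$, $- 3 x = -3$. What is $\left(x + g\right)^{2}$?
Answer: $784$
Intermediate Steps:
$x = 1$ ($x = \left(- \frac{1}{3}\right) \left(-3\right) = 1$)
$g = 27$ ($g = 9 + \left(-2 + 5\right) 6 = 9 + 3 \cdot 6 = 9 + 18 = 27$)
$\left(x + g\right)^{2} = \left(1 + 27\right)^{2} = 28^{2} = 784$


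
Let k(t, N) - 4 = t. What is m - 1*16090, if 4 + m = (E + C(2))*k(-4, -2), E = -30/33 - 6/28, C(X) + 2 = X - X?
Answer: -16094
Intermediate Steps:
k(t, N) = 4 + t
C(X) = -2 (C(X) = -2 + (X - X) = -2 + 0 = -2)
E = -173/154 (E = -30*1/33 - 6*1/28 = -10/11 - 3/14 = -173/154 ≈ -1.1234)
m = -4 (m = -4 + (-173/154 - 2)*(4 - 4) = -4 - 481/154*0 = -4 + 0 = -4)
m - 1*16090 = -4 - 1*16090 = -4 - 16090 = -16094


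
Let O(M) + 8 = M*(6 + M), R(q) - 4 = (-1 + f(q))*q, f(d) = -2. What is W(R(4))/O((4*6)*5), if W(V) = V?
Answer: -1/1889 ≈ -0.00052938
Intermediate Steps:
R(q) = 4 - 3*q (R(q) = 4 + (-1 - 2)*q = 4 - 3*q)
O(M) = -8 + M*(6 + M)
W(R(4))/O((4*6)*5) = (4 - 3*4)/(-8 + ((4*6)*5)**2 + 6*((4*6)*5)) = (4 - 12)/(-8 + (24*5)**2 + 6*(24*5)) = -8/(-8 + 120**2 + 6*120) = -8/(-8 + 14400 + 720) = -8/15112 = -8*1/15112 = -1/1889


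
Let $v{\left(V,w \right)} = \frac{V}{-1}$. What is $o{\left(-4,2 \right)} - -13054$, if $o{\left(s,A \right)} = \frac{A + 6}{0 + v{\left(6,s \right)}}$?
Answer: $\frac{39158}{3} \approx 13053.0$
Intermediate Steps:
$v{\left(V,w \right)} = - V$ ($v{\left(V,w \right)} = V \left(-1\right) = - V$)
$o{\left(s,A \right)} = -1 - \frac{A}{6}$ ($o{\left(s,A \right)} = \frac{A + 6}{0 - 6} = \frac{6 + A}{0 - 6} = \frac{6 + A}{-6} = \left(6 + A\right) \left(- \frac{1}{6}\right) = -1 - \frac{A}{6}$)
$o{\left(-4,2 \right)} - -13054 = \left(-1 - \frac{1}{3}\right) - -13054 = \left(-1 - \frac{1}{3}\right) + 13054 = - \frac{4}{3} + 13054 = \frac{39158}{3}$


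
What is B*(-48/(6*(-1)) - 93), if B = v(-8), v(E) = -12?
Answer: 1020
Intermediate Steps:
B = -12
B*(-48/(6*(-1)) - 93) = -12*(-48/(6*(-1)) - 93) = -12*(-48/(-6) - 93) = -12*(-48*(-⅙) - 93) = -12*(8 - 93) = -12*(-85) = 1020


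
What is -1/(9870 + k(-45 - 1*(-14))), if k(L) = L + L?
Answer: -1/9808 ≈ -0.00010196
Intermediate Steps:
k(L) = 2*L
-1/(9870 + k(-45 - 1*(-14))) = -1/(9870 + 2*(-45 - 1*(-14))) = -1/(9870 + 2*(-45 + 14)) = -1/(9870 + 2*(-31)) = -1/(9870 - 62) = -1/9808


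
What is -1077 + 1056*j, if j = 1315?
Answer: 1387563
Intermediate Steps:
-1077 + 1056*j = -1077 + 1056*1315 = -1077 + 1388640 = 1387563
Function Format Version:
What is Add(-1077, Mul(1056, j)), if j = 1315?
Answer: 1387563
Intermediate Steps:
Add(-1077, Mul(1056, j)) = Add(-1077, Mul(1056, 1315)) = Add(-1077, 1388640) = 1387563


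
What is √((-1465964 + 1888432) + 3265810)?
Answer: √3688278 ≈ 1920.5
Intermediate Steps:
√((-1465964 + 1888432) + 3265810) = √(422468 + 3265810) = √3688278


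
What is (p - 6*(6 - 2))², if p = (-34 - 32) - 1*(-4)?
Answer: 7396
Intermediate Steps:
p = -62 (p = -66 + 4 = -62)
(p - 6*(6 - 2))² = (-62 - 6*(6 - 2))² = (-62 - 6*4)² = (-62 - 24)² = (-86)² = 7396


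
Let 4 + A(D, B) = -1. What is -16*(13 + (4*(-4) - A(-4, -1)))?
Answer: -32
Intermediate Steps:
A(D, B) = -5 (A(D, B) = -4 - 1 = -5)
-16*(13 + (4*(-4) - A(-4, -1))) = -16*(13 + (4*(-4) - 1*(-5))) = -16*(13 + (-16 + 5)) = -16*(13 - 11) = -16*2 = -32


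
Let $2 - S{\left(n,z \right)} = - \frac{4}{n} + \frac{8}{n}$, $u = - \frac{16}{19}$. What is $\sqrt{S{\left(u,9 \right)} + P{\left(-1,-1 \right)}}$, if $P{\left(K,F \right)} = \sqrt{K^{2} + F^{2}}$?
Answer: $\frac{\sqrt{27 + 4 \sqrt{2}}}{2} \approx 2.8573$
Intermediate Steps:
$u = - \frac{16}{19}$ ($u = \left(-16\right) \frac{1}{19} = - \frac{16}{19} \approx -0.8421$)
$P{\left(K,F \right)} = \sqrt{F^{2} + K^{2}}$
$S{\left(n,z \right)} = 2 - \frac{4}{n}$ ($S{\left(n,z \right)} = 2 - \left(- \frac{4}{n} + \frac{8}{n}\right) = 2 - \frac{4}{n}$)
$\sqrt{S{\left(u,9 \right)} + P{\left(-1,-1 \right)}} = \sqrt{\left(2 - \frac{4}{- \frac{16}{19}}\right) + \sqrt{\left(-1\right)^{2} + \left(-1\right)^{2}}} = \sqrt{\left(2 - - \frac{19}{4}\right) + \sqrt{1 + 1}} = \sqrt{\left(2 + \frac{19}{4}\right) + \sqrt{2}} = \sqrt{\frac{27}{4} + \sqrt{2}}$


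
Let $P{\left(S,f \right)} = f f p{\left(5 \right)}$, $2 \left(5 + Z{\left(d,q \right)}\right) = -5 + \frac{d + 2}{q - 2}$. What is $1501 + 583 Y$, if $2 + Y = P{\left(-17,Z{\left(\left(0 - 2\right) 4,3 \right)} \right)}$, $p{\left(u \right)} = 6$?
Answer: $\frac{771979}{2} \approx 3.8599 \cdot 10^{5}$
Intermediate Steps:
$Z{\left(d,q \right)} = - \frac{15}{2} + \frac{2 + d}{2 \left(-2 + q\right)}$ ($Z{\left(d,q \right)} = -5 + \frac{-5 + \frac{d + 2}{q - 2}}{2} = -5 + \frac{-5 + \frac{2 + d}{-2 + q}}{2} = -5 + \left(- \frac{5}{2} + \frac{2 + d}{2 \left(-2 + q\right)}\right) = - \frac{15}{2} + \frac{2 + d}{2 \left(-2 + q\right)}$)
$P{\left(S,f \right)} = 6 f^{2}$ ($P{\left(S,f \right)} = f f 6 = f^{2} \cdot 6 = 6 f^{2}$)
$Y = \frac{1319}{2}$ ($Y = -2 + 6 \left(\frac{32 + \left(0 - 2\right) 4 - 45}{2 \left(-2 + 3\right)}\right)^{2} = -2 + 6 \left(\frac{32 - 8 - 45}{2 \cdot 1}\right)^{2} = -2 + 6 \left(\frac{1}{2} \cdot 1 \left(32 - 8 - 45\right)\right)^{2} = -2 + 6 \left(\frac{1}{2} \cdot 1 \left(-21\right)\right)^{2} = -2 + 6 \left(- \frac{21}{2}\right)^{2} = -2 + 6 \cdot \frac{441}{4} = -2 + \frac{1323}{2} = \frac{1319}{2} \approx 659.5$)
$1501 + 583 Y = 1501 + 583 \cdot \frac{1319}{2} = 1501 + \frac{768977}{2} = \frac{771979}{2}$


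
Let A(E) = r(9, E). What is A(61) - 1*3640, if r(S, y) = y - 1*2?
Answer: -3581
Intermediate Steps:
r(S, y) = -2 + y (r(S, y) = y - 2 = -2 + y)
A(E) = -2 + E
A(61) - 1*3640 = (-2 + 61) - 1*3640 = 59 - 3640 = -3581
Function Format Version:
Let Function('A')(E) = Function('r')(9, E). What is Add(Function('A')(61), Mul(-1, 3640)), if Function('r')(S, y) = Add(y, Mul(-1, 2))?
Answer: -3581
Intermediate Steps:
Function('r')(S, y) = Add(-2, y) (Function('r')(S, y) = Add(y, -2) = Add(-2, y))
Function('A')(E) = Add(-2, E)
Add(Function('A')(61), Mul(-1, 3640)) = Add(Add(-2, 61), Mul(-1, 3640)) = Add(59, -3640) = -3581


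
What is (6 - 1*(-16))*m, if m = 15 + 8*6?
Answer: 1386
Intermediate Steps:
m = 63 (m = 15 + 48 = 63)
(6 - 1*(-16))*m = (6 - 1*(-16))*63 = (6 + 16)*63 = 22*63 = 1386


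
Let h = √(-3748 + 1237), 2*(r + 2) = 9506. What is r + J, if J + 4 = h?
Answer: 4747 + 9*I*√31 ≈ 4747.0 + 50.11*I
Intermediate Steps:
r = 4751 (r = -2 + (½)*9506 = -2 + 4753 = 4751)
h = 9*I*√31 (h = √(-2511) = 9*I*√31 ≈ 50.11*I)
J = -4 + 9*I*√31 ≈ -4.0 + 50.11*I
r + J = 4751 + (-4 + 9*I*√31) = 4747 + 9*I*√31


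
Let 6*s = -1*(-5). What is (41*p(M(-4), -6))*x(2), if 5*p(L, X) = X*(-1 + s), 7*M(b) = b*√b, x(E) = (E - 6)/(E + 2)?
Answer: -41/5 ≈ -8.2000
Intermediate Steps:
s = ⅚ (s = (-1*(-5))/6 = (⅙)*5 = ⅚ ≈ 0.83333)
x(E) = (-6 + E)/(2 + E)
M(b) = b^(3/2)/7 (M(b) = (b*√b)/7 = b^(3/2)/7)
p(L, X) = -X/30 (p(L, X) = (X*(-1 + ⅚))/5 = (X*(-⅙))/5 = (-X/6)/5 = -X/30)
(41*p(M(-4), -6))*x(2) = (41*(-1/30*(-6)))*((-6 + 2)/(2 + 2)) = (41*(⅕))*(-4/4) = 41*((¼)*(-4))/5 = (41/5)*(-1) = -41/5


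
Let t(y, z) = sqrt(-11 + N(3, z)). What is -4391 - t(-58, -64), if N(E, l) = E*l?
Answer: -4391 - I*sqrt(203) ≈ -4391.0 - 14.248*I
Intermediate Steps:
t(y, z) = sqrt(-11 + 3*z)
-4391 - t(-58, -64) = -4391 - sqrt(-11 + 3*(-64)) = -4391 - sqrt(-11 - 192) = -4391 - sqrt(-203) = -4391 - I*sqrt(203)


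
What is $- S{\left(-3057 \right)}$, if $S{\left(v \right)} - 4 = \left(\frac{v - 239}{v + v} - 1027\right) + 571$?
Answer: $\frac{1380116}{3057} \approx 451.46$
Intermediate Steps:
$S{\left(v \right)} = -452 + \frac{-239 + v}{2 v}$ ($S{\left(v \right)} = 4 + \left(\left(\frac{v - 239}{v + v} - 1027\right) + 571\right) = 4 + \left(\left(\frac{-239 + v}{2 v} - 1027\right) + 571\right) = 4 + \left(\left(-1027 + \frac{-239 + v}{2 v}\right) + 571\right) = 4 - \left(456 - \frac{-239 + v}{2 v}\right) = -452 + \frac{-239 + v}{2 v}$)
$- S{\left(-3057 \right)} = - \frac{-239 - -2760471}{2 \left(-3057\right)} = - \frac{\left(-1\right) \left(-239 + 2760471\right)}{2 \cdot 3057} = - \frac{\left(-1\right) 2760232}{2 \cdot 3057} = \left(-1\right) \left(- \frac{1380116}{3057}\right) = \frac{1380116}{3057}$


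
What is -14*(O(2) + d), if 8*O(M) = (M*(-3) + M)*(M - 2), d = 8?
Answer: -112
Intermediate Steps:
O(M) = -M*(-2 + M)/4 (O(M) = ((M*(-3) + M)*(M - 2))/8 = ((-3*M + M)*(-2 + M))/8 = ((-2*M)*(-2 + M))/8 = (-2*M*(-2 + M))/8 = -M*(-2 + M)/4)
-14*(O(2) + d) = -14*((1/4)*2*(2 - 1*2) + 8) = -14*((1/4)*2*(2 - 2) + 8) = -14*((1/4)*2*0 + 8) = -14*(0 + 8) = -14*8 = -112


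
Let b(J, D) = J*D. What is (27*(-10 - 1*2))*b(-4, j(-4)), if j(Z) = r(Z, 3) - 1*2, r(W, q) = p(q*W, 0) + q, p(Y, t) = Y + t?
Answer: -14256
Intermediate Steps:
r(W, q) = q + W*q (r(W, q) = (q*W + 0) + q = (W*q + 0) + q = W*q + q = q + W*q)
j(Z) = 1 + 3*Z (j(Z) = 3*(1 + Z) - 1*2 = (3 + 3*Z) - 2 = 1 + 3*Z)
b(J, D) = D*J
(27*(-10 - 1*2))*b(-4, j(-4)) = (27*(-10 - 1*2))*((1 + 3*(-4))*(-4)) = (27*(-10 - 2))*((1 - 12)*(-4)) = (27*(-12))*(-11*(-4)) = -324*44 = -14256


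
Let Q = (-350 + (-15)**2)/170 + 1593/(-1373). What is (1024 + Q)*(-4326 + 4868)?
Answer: 12930461751/23341 ≈ 5.5398e+5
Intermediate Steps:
Q = -88487/46682 (Q = (-350 + 225)*(1/170) + 1593*(-1/1373) = -125*1/170 - 1593/1373 = -25/34 - 1593/1373 = -88487/46682 ≈ -1.8955)
(1024 + Q)*(-4326 + 4868) = (1024 - 88487/46682)*(-4326 + 4868) = (47713881/46682)*542 = 12930461751/23341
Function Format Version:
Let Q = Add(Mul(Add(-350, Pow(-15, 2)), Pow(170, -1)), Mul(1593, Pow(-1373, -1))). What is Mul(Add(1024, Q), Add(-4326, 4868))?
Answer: Rational(12930461751, 23341) ≈ 5.5398e+5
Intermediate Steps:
Q = Rational(-88487, 46682) (Q = Add(Mul(Add(-350, 225), Rational(1, 170)), Mul(1593, Rational(-1, 1373))) = Add(Mul(-125, Rational(1, 170)), Rational(-1593, 1373)) = Add(Rational(-25, 34), Rational(-1593, 1373)) = Rational(-88487, 46682) ≈ -1.8955)
Mul(Add(1024, Q), Add(-4326, 4868)) = Mul(Add(1024, Rational(-88487, 46682)), Add(-4326, 4868)) = Mul(Rational(47713881, 46682), 542) = Rational(12930461751, 23341)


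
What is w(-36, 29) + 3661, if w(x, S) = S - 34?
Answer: 3656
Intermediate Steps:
w(x, S) = -34 + S
w(-36, 29) + 3661 = (-34 + 29) + 3661 = -5 + 3661 = 3656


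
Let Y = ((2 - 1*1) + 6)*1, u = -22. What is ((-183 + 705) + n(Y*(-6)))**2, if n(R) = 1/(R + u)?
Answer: 1116027649/4096 ≈ 2.7247e+5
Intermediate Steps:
Y = 7 (Y = ((2 - 1) + 6)*1 = (1 + 6)*1 = 7*1 = 7)
n(R) = 1/(-22 + R) (n(R) = 1/(R - 22) = 1/(-22 + R))
((-183 + 705) + n(Y*(-6)))**2 = ((-183 + 705) + 1/(-22 + 7*(-6)))**2 = (522 + 1/(-22 - 42))**2 = (522 + 1/(-64))**2 = (522 - 1/64)**2 = (33407/64)**2 = 1116027649/4096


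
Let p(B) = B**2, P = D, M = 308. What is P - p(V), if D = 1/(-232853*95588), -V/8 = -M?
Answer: -135134618370002945/22257952564 ≈ -6.0713e+6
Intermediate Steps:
V = 2464 (V = -(-8)*308 = -8*(-308) = 2464)
D = -1/22257952564 (D = -1/232853*1/95588 = -1/22257952564 ≈ -4.4928e-11)
P = -1/22257952564 ≈ -4.4928e-11
P - p(V) = -1/22257952564 - 1*2464**2 = -1/22257952564 - 1*6071296 = -1/22257952564 - 6071296 = -135134618370002945/22257952564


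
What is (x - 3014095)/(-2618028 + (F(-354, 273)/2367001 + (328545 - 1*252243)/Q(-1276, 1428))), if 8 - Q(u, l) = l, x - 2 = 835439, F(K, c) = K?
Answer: 1220460699874780/1466623826155457 ≈ 0.83216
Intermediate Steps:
x = 835441 (x = 2 + 835439 = 835441)
Q(u, l) = 8 - l
(x - 3014095)/(-2618028 + (F(-354, 273)/2367001 + (328545 - 1*252243)/Q(-1276, 1428))) = (835441 - 3014095)/(-2618028 + (-354/2367001 + (328545 - 1*252243)/(8 - 1*1428))) = -2178654/(-2618028 + (-354*1/2367001 + (328545 - 252243)/(8 - 1428))) = -2178654/(-2618028 + (-354/2367001 + 76302/(-1420))) = -2178654/(-2618028 + (-354/2367001 + 76302*(-1/1420))) = -2178654/(-2618028 + (-354/2367001 - 38151/710)) = -2178654/(-2618028 - 90303706491/1680570710) = -2178654/(-4399871478466371/1680570710) = -2178654*(-1680570710/4399871478466371) = 1220460699874780/1466623826155457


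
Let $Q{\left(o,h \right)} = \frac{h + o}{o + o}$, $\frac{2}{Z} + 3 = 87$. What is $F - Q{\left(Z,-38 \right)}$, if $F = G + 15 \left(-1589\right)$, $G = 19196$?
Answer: $- \frac{7683}{2} \approx -3841.5$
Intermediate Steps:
$Z = \frac{1}{42}$ ($Z = \frac{2}{-3 + 87} = \frac{2}{84} = 2 \cdot \frac{1}{84} = \frac{1}{42} \approx 0.02381$)
$Q{\left(o,h \right)} = \frac{h + o}{2 o}$
$F = -4639$ ($F = 19196 + 15 \left(-1589\right) = 19196 - 23835 = -4639$)
$F - Q{\left(Z,-38 \right)} = -4639 - \frac{\frac{1}{\frac{1}{42}} \left(-38 + \frac{1}{42}\right)}{2} = -4639 - \frac{1}{2} \cdot 42 \left(- \frac{1595}{42}\right) = -4639 - - \frac{1595}{2} = -4639 + \frac{1595}{2} = - \frac{7683}{2}$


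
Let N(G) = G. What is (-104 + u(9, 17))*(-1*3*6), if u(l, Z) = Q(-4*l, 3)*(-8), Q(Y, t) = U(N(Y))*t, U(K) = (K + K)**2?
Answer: 2241360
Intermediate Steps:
U(K) = 4*K**2 (U(K) = (2*K)**2 = 4*K**2)
Q(Y, t) = 4*t*Y**2 (Q(Y, t) = (4*Y**2)*t = 4*t*Y**2)
u(l, Z) = -1536*l**2 (u(l, Z) = (4*3*(-4*l)**2)*(-8) = (4*3*(16*l**2))*(-8) = (192*l**2)*(-8) = -1536*l**2)
(-104 + u(9, 17))*(-1*3*6) = (-104 - 1536*9**2)*(-1*3*6) = (-104 - 1536*81)*(-3*6) = (-104 - 124416)*(-18) = -124520*(-18) = 2241360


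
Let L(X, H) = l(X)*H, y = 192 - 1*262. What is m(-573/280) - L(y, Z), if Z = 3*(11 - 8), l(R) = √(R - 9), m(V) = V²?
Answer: 328329/78400 - 9*I*√79 ≈ 4.1879 - 79.994*I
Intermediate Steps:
l(R) = √(-9 + R)
Z = 9 (Z = 3*3 = 9)
y = -70 (y = 192 - 262 = -70)
L(X, H) = H*√(-9 + X) (L(X, H) = √(-9 + X)*H = H*√(-9 + X))
m(-573/280) - L(y, Z) = (-573/280)² - 9*√(-9 - 70) = (-573*1/280)² - 9*√(-79) = (-573/280)² - 9*I*√79 = 328329/78400 - 9*I*√79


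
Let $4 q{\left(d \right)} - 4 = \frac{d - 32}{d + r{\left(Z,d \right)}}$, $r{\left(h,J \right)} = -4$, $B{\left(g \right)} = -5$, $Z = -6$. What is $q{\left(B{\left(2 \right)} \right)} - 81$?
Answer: $- \frac{2843}{36} \approx -78.972$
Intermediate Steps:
$q{\left(d \right)} = 1 + \frac{-32 + d}{4 \left(-4 + d\right)}$ ($q{\left(d \right)} = 1 + \frac{\left(d - 32\right) \frac{1}{d - 4}}{4} = 1 + \frac{\left(-32 + d\right) \frac{1}{-4 + d}}{4} = 1 + \frac{\frac{1}{-4 + d} \left(-32 + d\right)}{4} = 1 + \frac{-32 + d}{4 \left(-4 + d\right)}$)
$q{\left(B{\left(2 \right)} \right)} - 81 = \frac{-48 + 5 \left(-5\right)}{4 \left(-4 - 5\right)} - 81 = \frac{-48 - 25}{4 \left(-9\right)} - 81 = \frac{1}{4} \left(- \frac{1}{9}\right) \left(-73\right) - 81 = \frac{73}{36} - 81 = - \frac{2843}{36}$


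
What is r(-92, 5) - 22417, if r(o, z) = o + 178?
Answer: -22331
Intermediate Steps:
r(o, z) = 178 + o
r(-92, 5) - 22417 = (178 - 92) - 22417 = 86 - 22417 = -22331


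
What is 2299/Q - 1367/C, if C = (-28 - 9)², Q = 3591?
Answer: -92714/258741 ≈ -0.35833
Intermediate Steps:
C = 1369 (C = (-37)² = 1369)
2299/Q - 1367/C = 2299/3591 - 1367/1369 = 2299*(1/3591) - 1367*1/1369 = 121/189 - 1367/1369 = -92714/258741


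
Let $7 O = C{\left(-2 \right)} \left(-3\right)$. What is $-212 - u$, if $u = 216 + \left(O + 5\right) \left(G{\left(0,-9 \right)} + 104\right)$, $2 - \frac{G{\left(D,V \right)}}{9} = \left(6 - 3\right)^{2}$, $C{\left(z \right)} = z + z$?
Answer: $- \frac{4923}{7} \approx -703.29$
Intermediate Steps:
$C{\left(z \right)} = 2 z$
$G{\left(D,V \right)} = -63$ ($G{\left(D,V \right)} = 18 - 9 \left(6 - 3\right)^{2} = 18 - 9 \cdot 3^{2} = 18 - 81 = -63$)
$O = \frac{12}{7}$ ($O = \frac{2 \left(-2\right) \left(-3\right)}{7} = \frac{\left(-4\right) \left(-3\right)}{7} = \frac{1}{7} \cdot 12 = \frac{12}{7} \approx 1.7143$)
$u = \frac{3439}{7}$ ($u = 216 + \left(\frac{12}{7} + 5\right) \left(-63 + 104\right) = 216 + \frac{47}{7} \cdot 41 = 216 + \frac{1927}{7} = \frac{3439}{7} \approx 491.29$)
$-212 - u = -212 - \frac{3439}{7} = - \frac{4923}{7}$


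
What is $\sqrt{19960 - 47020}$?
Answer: $2 i \sqrt{6765} \approx 164.5 i$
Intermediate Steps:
$\sqrt{19960 - 47020} = \sqrt{-27060} = 2 i \sqrt{6765}$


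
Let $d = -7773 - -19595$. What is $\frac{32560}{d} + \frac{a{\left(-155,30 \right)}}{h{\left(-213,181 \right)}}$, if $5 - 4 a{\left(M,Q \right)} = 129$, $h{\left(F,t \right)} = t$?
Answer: $\frac{2763439}{1069891} \approx 2.5829$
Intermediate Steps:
$a{\left(M,Q \right)} = -31$ ($a{\left(M,Q \right)} = \frac{5}{4} - \frac{129}{4} = -31$)
$d = 11822$ ($d = -7773 + 19595 = 11822$)
$\frac{32560}{d} + \frac{a{\left(-155,30 \right)}}{h{\left(-213,181 \right)}} = \frac{32560}{11822} - \frac{31}{181} = 32560 \cdot \frac{1}{11822} - \frac{31}{181} = \frac{16280}{5911} - \frac{31}{181} = \frac{2763439}{1069891}$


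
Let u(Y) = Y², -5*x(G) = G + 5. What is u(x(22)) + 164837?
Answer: 4121654/25 ≈ 1.6487e+5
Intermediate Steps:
x(G) = -1 - G/5 (x(G) = -(G + 5)/5 = -(5 + G)/5 = -1 - G/5)
u(x(22)) + 164837 = (-1 - ⅕*22)² + 164837 = (-1 - 22/5)² + 164837 = (-27/5)² + 164837 = 729/25 + 164837 = 4121654/25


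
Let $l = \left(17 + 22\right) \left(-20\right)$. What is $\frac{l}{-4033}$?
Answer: $\frac{780}{4033} \approx 0.1934$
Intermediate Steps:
$l = -780$ ($l = 39 \left(-20\right) = -780$)
$\frac{l}{-4033} = - \frac{780}{-4033} = \left(-780\right) \left(- \frac{1}{4033}\right) = \frac{780}{4033}$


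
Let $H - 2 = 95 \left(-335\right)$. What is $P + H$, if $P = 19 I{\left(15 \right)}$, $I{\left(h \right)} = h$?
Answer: $-31538$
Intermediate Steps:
$H = -31823$ ($H = 2 + 95 \left(-335\right) = 2 - 31825 = -31823$)
$P = 285$ ($P = 19 \cdot 15 = 285$)
$P + H = 285 - 31823 = -31538$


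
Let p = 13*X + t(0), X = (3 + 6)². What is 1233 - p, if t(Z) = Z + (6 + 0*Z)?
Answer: 174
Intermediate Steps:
t(Z) = 6 + Z (t(Z) = Z + (6 + 0) = Z + 6 = 6 + Z)
X = 81 (X = 9² = 81)
p = 1059 (p = 13*81 + (6 + 0) = 1053 + 6 = 1059)
1233 - p = 1233 - 1*1059 = 1233 - 1059 = 174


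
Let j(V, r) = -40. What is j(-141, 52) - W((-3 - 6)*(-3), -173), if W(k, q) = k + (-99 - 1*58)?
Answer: 90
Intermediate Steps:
W(k, q) = -157 + k (W(k, q) = k + (-99 - 58) = k - 157 = -157 + k)
j(-141, 52) - W((-3 - 6)*(-3), -173) = -40 - (-157 + (-3 - 6)*(-3)) = -40 - (-157 - 9*(-3)) = -40 - (-157 + 27) = -40 - 1*(-130) = -40 + 130 = 90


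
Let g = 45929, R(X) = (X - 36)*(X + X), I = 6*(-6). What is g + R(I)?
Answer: 51113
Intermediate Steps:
I = -36
R(X) = 2*X*(-36 + X) (R(X) = (-36 + X)*(2*X) = 2*X*(-36 + X))
g + R(I) = 45929 + 2*(-36)*(-36 - 36) = 45929 + 2*(-36)*(-72) = 45929 + 5184 = 51113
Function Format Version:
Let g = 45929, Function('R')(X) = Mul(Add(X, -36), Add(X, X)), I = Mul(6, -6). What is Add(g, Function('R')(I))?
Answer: 51113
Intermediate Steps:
I = -36
Function('R')(X) = Mul(2, X, Add(-36, X)) (Function('R')(X) = Mul(Add(-36, X), Mul(2, X)) = Mul(2, X, Add(-36, X)))
Add(g, Function('R')(I)) = Add(45929, Mul(2, -36, Add(-36, -36))) = Add(45929, Mul(2, -36, -72)) = Add(45929, 5184) = 51113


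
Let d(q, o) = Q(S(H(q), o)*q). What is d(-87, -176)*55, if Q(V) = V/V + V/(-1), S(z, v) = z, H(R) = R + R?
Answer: -832535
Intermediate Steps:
H(R) = 2*R
Q(V) = 1 - V (Q(V) = 1 + V*(-1) = 1 - V)
d(q, o) = 1 - 2*q² (d(q, o) = 1 - 2*q*q = 1 - 2*q²)
d(-87, -176)*55 = (1 - 2*(-87)²)*55 = (1 - 2*7569)*55 = (1 - 15138)*55 = -15137*55 = -832535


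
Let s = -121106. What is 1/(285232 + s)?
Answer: 1/164126 ≈ 6.0929e-6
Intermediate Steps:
1/(285232 + s) = 1/(285232 - 121106) = 1/164126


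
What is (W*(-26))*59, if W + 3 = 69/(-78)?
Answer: 5959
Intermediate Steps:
W = -101/26 (W = -3 + 69/(-78) = -3 + 69*(-1/78) = -3 - 23/26 = -101/26 ≈ -3.8846)
(W*(-26))*59 = -101/26*(-26)*59 = 101*59 = 5959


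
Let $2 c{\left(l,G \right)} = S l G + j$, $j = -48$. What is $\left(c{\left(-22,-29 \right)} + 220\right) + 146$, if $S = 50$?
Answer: $16292$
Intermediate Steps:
$c{\left(l,G \right)} = -24 + 25 G l$ ($c{\left(l,G \right)} = \frac{50 l G - 48}{2} = \frac{50 G l - 48}{2} = \frac{-48 + 50 G l}{2} = -24 + 25 G l$)
$\left(c{\left(-22,-29 \right)} + 220\right) + 146 = \left(\left(-24 + 25 \left(-29\right) \left(-22\right)\right) + 220\right) + 146 = \left(\left(-24 + 15950\right) + 220\right) + 146 = \left(15926 + 220\right) + 146 = 16146 + 146 = 16292$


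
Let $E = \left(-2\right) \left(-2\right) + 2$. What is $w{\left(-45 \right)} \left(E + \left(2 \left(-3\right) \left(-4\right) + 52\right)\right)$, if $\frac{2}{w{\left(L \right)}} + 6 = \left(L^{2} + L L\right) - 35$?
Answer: $\frac{164}{4009} \approx 0.040908$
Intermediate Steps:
$w{\left(L \right)} = \frac{2}{-41 + 2 L^{2}}$ ($w{\left(L \right)} = \frac{2}{-6 - \left(35 - L^{2} - L L\right)} = \frac{2}{-6 + \left(\left(L^{2} + L^{2}\right) - 35\right)} = \frac{2}{-6 + \left(2 L^{2} - 35\right)} = \frac{2}{-6 + \left(-35 + 2 L^{2}\right)} = \frac{2}{-41 + 2 L^{2}}$)
$E = 6$ ($E = 4 + 2 = 6$)
$w{\left(-45 \right)} \left(E + \left(2 \left(-3\right) \left(-4\right) + 52\right)\right) = \frac{2}{-41 + 2 \left(-45\right)^{2}} \left(6 + \left(2 \left(-3\right) \left(-4\right) + 52\right)\right) = \frac{2}{-41 + 2 \cdot 2025} \left(6 + \left(\left(-6\right) \left(-4\right) + 52\right)\right) = \frac{2}{-41 + 4050} \left(6 + \left(24 + 52\right)\right) = \frac{2}{4009} \left(6 + 76\right) = 2 \cdot \frac{1}{4009} \cdot 82 = \frac{2}{4009} \cdot 82 = \frac{164}{4009}$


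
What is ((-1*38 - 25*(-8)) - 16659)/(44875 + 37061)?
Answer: -1833/9104 ≈ -0.20134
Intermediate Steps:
((-1*38 - 25*(-8)) - 16659)/(44875 + 37061) = ((-38 + 200) - 16659)/81936 = (162 - 16659)*(1/81936) = -16497*1/81936 = -1833/9104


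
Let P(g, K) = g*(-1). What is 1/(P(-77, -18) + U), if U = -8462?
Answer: -1/8385 ≈ -0.00011926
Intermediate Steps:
P(g, K) = -g
1/(P(-77, -18) + U) = 1/(-1*(-77) - 8462) = 1/(77 - 8462) = 1/(-8385) = -1/8385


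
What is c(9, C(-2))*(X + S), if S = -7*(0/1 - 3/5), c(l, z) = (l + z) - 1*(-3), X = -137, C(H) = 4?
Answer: -10624/5 ≈ -2124.8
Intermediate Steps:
c(l, z) = 3 + l + z (c(l, z) = (l + z) + 3 = 3 + l + z)
S = 21/5 (S = -7*(0*1 - 3*⅕) = -7*(0 - ⅗) = -7*(-⅗) = 21/5 ≈ 4.2000)
c(9, C(-2))*(X + S) = (3 + 9 + 4)*(-137 + 21/5) = 16*(-664/5) = -10624/5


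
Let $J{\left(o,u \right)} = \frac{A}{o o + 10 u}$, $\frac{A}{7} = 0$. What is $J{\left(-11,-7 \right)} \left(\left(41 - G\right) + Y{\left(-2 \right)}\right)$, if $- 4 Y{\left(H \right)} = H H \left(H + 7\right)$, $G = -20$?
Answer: $0$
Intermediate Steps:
$A = 0$ ($A = 7 \cdot 0 = 0$)
$J{\left(o,u \right)} = 0$ ($J{\left(o,u \right)} = \frac{0}{o o + 10 u} = \frac{0}{o^{2} + 10 u} = 0$)
$Y{\left(H \right)} = - \frac{H^{2} \left(7 + H\right)}{4}$ ($Y{\left(H \right)} = - \frac{H H \left(H + 7\right)}{4} = - \frac{H^{2} \left(7 + H\right)}{4}$)
$J{\left(-11,-7 \right)} \left(\left(41 - G\right) + Y{\left(-2 \right)}\right) = 0 \left(\left(41 - -20\right) + \frac{\left(-2\right)^{2} \left(-7 - -2\right)}{4}\right) = 0 \left(\left(41 + 20\right) + \frac{1}{4} \cdot 4 \left(-7 + 2\right)\right) = 0 \left(61 + \frac{1}{4} \cdot 4 \left(-5\right)\right) = 0 \left(61 - 5\right) = 0 \cdot 56 = 0$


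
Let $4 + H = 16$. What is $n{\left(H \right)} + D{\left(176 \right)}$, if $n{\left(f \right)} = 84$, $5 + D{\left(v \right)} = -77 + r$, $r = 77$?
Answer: $79$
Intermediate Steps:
$D{\left(v \right)} = -5$ ($D{\left(v \right)} = -5 + \left(-77 + 77\right) = -5 + 0 = -5$)
$H = 12$ ($H = -4 + 16 = 12$)
$n{\left(H \right)} + D{\left(176 \right)} = 84 - 5 = 79$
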